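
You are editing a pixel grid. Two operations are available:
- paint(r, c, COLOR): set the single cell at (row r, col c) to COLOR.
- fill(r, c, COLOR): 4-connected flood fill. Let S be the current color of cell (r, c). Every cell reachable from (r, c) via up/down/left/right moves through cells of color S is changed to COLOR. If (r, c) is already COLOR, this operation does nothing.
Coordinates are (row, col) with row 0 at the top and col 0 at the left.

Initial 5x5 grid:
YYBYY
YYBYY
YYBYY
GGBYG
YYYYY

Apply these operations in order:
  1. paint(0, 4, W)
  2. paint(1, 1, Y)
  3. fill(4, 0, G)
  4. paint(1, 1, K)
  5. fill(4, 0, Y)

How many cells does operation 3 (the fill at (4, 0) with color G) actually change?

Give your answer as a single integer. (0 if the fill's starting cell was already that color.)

Answer: 11

Derivation:
After op 1 paint(0,4,W):
YYBYW
YYBYY
YYBYY
GGBYG
YYYYY
After op 2 paint(1,1,Y):
YYBYW
YYBYY
YYBYY
GGBYG
YYYYY
After op 3 fill(4,0,G) [11 cells changed]:
YYBGW
YYBGG
YYBGG
GGBGG
GGGGG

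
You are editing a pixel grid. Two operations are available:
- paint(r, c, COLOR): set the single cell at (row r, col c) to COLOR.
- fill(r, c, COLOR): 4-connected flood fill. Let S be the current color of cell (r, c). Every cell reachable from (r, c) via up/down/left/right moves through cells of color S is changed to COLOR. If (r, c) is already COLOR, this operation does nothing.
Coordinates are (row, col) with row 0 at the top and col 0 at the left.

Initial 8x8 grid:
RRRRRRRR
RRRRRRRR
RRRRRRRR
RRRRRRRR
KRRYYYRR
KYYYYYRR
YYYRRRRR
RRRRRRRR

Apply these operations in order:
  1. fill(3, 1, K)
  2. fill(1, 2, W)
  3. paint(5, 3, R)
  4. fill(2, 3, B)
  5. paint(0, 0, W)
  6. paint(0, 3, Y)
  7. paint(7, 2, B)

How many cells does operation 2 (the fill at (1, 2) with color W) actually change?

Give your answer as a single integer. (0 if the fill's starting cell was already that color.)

After op 1 fill(3,1,K) [51 cells changed]:
KKKKKKKK
KKKKKKKK
KKKKKKKK
KKKKKKKK
KKKYYYKK
KYYYYYKK
YYYKKKKK
KKKKKKKK
After op 2 fill(1,2,W) [53 cells changed]:
WWWWWWWW
WWWWWWWW
WWWWWWWW
WWWWWWWW
WWWYYYWW
WYYYYYWW
YYYWWWWW
WWWWWWWW

Answer: 53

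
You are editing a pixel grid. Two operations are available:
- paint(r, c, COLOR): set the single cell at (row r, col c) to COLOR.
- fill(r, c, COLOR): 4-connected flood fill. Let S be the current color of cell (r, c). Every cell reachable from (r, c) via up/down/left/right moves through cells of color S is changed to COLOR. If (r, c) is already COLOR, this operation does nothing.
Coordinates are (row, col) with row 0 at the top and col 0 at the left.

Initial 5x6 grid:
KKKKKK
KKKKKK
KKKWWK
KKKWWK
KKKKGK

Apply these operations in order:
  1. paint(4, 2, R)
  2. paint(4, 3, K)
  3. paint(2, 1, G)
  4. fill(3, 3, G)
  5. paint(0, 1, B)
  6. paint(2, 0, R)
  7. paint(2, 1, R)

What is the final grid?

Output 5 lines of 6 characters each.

After op 1 paint(4,2,R):
KKKKKK
KKKKKK
KKKWWK
KKKWWK
KKRKGK
After op 2 paint(4,3,K):
KKKKKK
KKKKKK
KKKWWK
KKKWWK
KKRKGK
After op 3 paint(2,1,G):
KKKKKK
KKKKKK
KGKWWK
KKKWWK
KKRKGK
After op 4 fill(3,3,G) [4 cells changed]:
KKKKKK
KKKKKK
KGKGGK
KKKGGK
KKRKGK
After op 5 paint(0,1,B):
KBKKKK
KKKKKK
KGKGGK
KKKGGK
KKRKGK
After op 6 paint(2,0,R):
KBKKKK
KKKKKK
RGKGGK
KKKGGK
KKRKGK
After op 7 paint(2,1,R):
KBKKKK
KKKKKK
RRKGGK
KKKGGK
KKRKGK

Answer: KBKKKK
KKKKKK
RRKGGK
KKKGGK
KKRKGK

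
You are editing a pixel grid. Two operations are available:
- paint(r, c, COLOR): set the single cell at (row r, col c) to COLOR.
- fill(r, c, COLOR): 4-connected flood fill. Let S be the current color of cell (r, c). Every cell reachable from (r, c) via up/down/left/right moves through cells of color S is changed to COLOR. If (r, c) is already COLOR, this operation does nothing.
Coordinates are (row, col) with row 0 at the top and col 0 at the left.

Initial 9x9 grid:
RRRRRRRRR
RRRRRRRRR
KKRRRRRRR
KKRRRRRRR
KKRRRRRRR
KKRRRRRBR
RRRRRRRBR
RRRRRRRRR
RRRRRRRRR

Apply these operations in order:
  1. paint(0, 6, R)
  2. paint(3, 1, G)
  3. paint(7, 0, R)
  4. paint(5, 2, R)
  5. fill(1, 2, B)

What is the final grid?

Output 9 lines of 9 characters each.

Answer: BBBBBBBBB
BBBBBBBBB
KKBBBBBBB
KGBBBBBBB
KKBBBBBBB
KKBBBBBBB
BBBBBBBBB
BBBBBBBBB
BBBBBBBBB

Derivation:
After op 1 paint(0,6,R):
RRRRRRRRR
RRRRRRRRR
KKRRRRRRR
KKRRRRRRR
KKRRRRRRR
KKRRRRRBR
RRRRRRRBR
RRRRRRRRR
RRRRRRRRR
After op 2 paint(3,1,G):
RRRRRRRRR
RRRRRRRRR
KKRRRRRRR
KGRRRRRRR
KKRRRRRRR
KKRRRRRBR
RRRRRRRBR
RRRRRRRRR
RRRRRRRRR
After op 3 paint(7,0,R):
RRRRRRRRR
RRRRRRRRR
KKRRRRRRR
KGRRRRRRR
KKRRRRRRR
KKRRRRRBR
RRRRRRRBR
RRRRRRRRR
RRRRRRRRR
After op 4 paint(5,2,R):
RRRRRRRRR
RRRRRRRRR
KKRRRRRRR
KGRRRRRRR
KKRRRRRRR
KKRRRRRBR
RRRRRRRBR
RRRRRRRRR
RRRRRRRRR
After op 5 fill(1,2,B) [71 cells changed]:
BBBBBBBBB
BBBBBBBBB
KKBBBBBBB
KGBBBBBBB
KKBBBBBBB
KKBBBBBBB
BBBBBBBBB
BBBBBBBBB
BBBBBBBBB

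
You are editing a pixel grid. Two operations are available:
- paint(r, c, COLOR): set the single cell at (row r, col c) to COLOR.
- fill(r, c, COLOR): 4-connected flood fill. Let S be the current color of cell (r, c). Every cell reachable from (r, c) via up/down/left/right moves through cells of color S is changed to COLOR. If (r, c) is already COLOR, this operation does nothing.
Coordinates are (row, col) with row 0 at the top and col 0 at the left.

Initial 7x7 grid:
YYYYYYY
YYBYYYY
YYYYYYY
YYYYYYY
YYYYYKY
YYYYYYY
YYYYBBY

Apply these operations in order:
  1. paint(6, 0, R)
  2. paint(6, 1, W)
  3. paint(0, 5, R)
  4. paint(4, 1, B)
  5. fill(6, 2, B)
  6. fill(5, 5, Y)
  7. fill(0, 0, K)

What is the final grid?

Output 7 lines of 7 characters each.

After op 1 paint(6,0,R):
YYYYYYY
YYBYYYY
YYYYYYY
YYYYYYY
YYYYYKY
YYYYYYY
RYYYBBY
After op 2 paint(6,1,W):
YYYYYYY
YYBYYYY
YYYYYYY
YYYYYYY
YYYYYKY
YYYYYYY
RWYYBBY
After op 3 paint(0,5,R):
YYYYYRY
YYBYYYY
YYYYYYY
YYYYYYY
YYYYYKY
YYYYYYY
RWYYBBY
After op 4 paint(4,1,B):
YYYYYRY
YYBYYYY
YYYYYYY
YYYYYYY
YBYYYKY
YYYYYYY
RWYYBBY
After op 5 fill(6,2,B) [41 cells changed]:
BBBBBRB
BBBBBBB
BBBBBBB
BBBBBBB
BBBBBKB
BBBBBBB
RWBBBBB
After op 6 fill(5,5,Y) [45 cells changed]:
YYYYYRY
YYYYYYY
YYYYYYY
YYYYYYY
YYYYYKY
YYYYYYY
RWYYYYY
After op 7 fill(0,0,K) [45 cells changed]:
KKKKKRK
KKKKKKK
KKKKKKK
KKKKKKK
KKKKKKK
KKKKKKK
RWKKKKK

Answer: KKKKKRK
KKKKKKK
KKKKKKK
KKKKKKK
KKKKKKK
KKKKKKK
RWKKKKK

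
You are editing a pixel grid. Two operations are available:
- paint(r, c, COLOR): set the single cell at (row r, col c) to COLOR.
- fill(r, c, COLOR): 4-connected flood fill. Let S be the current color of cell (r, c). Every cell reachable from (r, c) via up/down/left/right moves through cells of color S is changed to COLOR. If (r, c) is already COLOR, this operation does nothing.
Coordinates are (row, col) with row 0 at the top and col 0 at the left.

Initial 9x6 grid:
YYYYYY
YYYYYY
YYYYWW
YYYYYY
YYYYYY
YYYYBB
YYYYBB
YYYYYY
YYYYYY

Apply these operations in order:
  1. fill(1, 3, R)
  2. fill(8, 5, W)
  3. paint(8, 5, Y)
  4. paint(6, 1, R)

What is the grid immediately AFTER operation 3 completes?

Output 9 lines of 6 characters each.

Answer: WWWWWW
WWWWWW
WWWWWW
WWWWWW
WWWWWW
WWWWBB
WWWWBB
WWWWWW
WWWWWY

Derivation:
After op 1 fill(1,3,R) [48 cells changed]:
RRRRRR
RRRRRR
RRRRWW
RRRRRR
RRRRRR
RRRRBB
RRRRBB
RRRRRR
RRRRRR
After op 2 fill(8,5,W) [48 cells changed]:
WWWWWW
WWWWWW
WWWWWW
WWWWWW
WWWWWW
WWWWBB
WWWWBB
WWWWWW
WWWWWW
After op 3 paint(8,5,Y):
WWWWWW
WWWWWW
WWWWWW
WWWWWW
WWWWWW
WWWWBB
WWWWBB
WWWWWW
WWWWWY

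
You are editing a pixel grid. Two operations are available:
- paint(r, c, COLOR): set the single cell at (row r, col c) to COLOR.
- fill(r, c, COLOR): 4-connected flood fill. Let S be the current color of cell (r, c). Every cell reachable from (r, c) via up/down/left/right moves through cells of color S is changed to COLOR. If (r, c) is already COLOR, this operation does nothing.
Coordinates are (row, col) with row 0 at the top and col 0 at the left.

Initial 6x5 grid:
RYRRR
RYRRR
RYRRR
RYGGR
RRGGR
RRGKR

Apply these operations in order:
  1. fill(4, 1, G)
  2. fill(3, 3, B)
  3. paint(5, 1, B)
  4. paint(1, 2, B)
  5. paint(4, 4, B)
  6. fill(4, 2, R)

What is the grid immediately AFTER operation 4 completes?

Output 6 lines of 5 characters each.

After op 1 fill(4,1,G) [8 cells changed]:
GYRRR
GYRRR
GYRRR
GYGGR
GGGGR
GGGKR
After op 2 fill(3,3,B) [13 cells changed]:
BYRRR
BYRRR
BYRRR
BYBBR
BBBBR
BBBKR
After op 3 paint(5,1,B):
BYRRR
BYRRR
BYRRR
BYBBR
BBBBR
BBBKR
After op 4 paint(1,2,B):
BYRRR
BYBRR
BYRRR
BYBBR
BBBBR
BBBKR

Answer: BYRRR
BYBRR
BYRRR
BYBBR
BBBBR
BBBKR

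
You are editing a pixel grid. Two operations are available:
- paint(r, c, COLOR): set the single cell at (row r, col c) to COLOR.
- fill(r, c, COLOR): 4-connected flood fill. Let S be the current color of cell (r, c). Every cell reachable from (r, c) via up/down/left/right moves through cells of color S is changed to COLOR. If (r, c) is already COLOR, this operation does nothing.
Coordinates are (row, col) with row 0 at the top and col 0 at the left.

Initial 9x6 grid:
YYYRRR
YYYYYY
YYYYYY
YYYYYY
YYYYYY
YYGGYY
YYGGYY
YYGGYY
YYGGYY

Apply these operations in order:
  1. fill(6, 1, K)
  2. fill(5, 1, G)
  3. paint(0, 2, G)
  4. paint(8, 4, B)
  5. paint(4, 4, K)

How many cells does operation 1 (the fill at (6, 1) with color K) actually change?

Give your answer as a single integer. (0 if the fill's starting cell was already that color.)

After op 1 fill(6,1,K) [43 cells changed]:
KKKRRR
KKKKKK
KKKKKK
KKKKKK
KKKKKK
KKGGKK
KKGGKK
KKGGKK
KKGGKK

Answer: 43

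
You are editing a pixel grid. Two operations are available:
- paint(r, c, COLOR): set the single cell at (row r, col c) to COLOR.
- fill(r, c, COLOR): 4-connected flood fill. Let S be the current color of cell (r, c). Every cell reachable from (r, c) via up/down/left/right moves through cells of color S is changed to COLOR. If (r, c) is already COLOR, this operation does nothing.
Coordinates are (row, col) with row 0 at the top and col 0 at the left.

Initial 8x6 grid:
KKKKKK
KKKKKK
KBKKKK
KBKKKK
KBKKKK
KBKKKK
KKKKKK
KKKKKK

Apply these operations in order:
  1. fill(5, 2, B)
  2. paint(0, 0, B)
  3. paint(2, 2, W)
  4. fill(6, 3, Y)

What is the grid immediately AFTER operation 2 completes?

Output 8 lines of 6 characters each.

Answer: BBBBBB
BBBBBB
BBBBBB
BBBBBB
BBBBBB
BBBBBB
BBBBBB
BBBBBB

Derivation:
After op 1 fill(5,2,B) [44 cells changed]:
BBBBBB
BBBBBB
BBBBBB
BBBBBB
BBBBBB
BBBBBB
BBBBBB
BBBBBB
After op 2 paint(0,0,B):
BBBBBB
BBBBBB
BBBBBB
BBBBBB
BBBBBB
BBBBBB
BBBBBB
BBBBBB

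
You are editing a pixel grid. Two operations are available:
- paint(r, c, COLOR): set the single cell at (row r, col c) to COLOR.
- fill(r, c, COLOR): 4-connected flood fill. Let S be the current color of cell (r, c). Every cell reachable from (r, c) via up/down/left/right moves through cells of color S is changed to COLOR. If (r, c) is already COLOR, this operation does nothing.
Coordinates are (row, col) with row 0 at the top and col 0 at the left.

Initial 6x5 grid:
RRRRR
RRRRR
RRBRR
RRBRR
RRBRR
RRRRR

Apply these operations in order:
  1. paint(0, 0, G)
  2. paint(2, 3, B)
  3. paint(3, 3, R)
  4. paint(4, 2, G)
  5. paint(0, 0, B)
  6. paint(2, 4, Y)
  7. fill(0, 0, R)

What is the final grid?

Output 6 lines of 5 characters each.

Answer: RRRRR
RRRRR
RRBBY
RRBRR
RRGRR
RRRRR

Derivation:
After op 1 paint(0,0,G):
GRRRR
RRRRR
RRBRR
RRBRR
RRBRR
RRRRR
After op 2 paint(2,3,B):
GRRRR
RRRRR
RRBBR
RRBRR
RRBRR
RRRRR
After op 3 paint(3,3,R):
GRRRR
RRRRR
RRBBR
RRBRR
RRBRR
RRRRR
After op 4 paint(4,2,G):
GRRRR
RRRRR
RRBBR
RRBRR
RRGRR
RRRRR
After op 5 paint(0,0,B):
BRRRR
RRRRR
RRBBR
RRBRR
RRGRR
RRRRR
After op 6 paint(2,4,Y):
BRRRR
RRRRR
RRBBY
RRBRR
RRGRR
RRRRR
After op 7 fill(0,0,R) [1 cells changed]:
RRRRR
RRRRR
RRBBY
RRBRR
RRGRR
RRRRR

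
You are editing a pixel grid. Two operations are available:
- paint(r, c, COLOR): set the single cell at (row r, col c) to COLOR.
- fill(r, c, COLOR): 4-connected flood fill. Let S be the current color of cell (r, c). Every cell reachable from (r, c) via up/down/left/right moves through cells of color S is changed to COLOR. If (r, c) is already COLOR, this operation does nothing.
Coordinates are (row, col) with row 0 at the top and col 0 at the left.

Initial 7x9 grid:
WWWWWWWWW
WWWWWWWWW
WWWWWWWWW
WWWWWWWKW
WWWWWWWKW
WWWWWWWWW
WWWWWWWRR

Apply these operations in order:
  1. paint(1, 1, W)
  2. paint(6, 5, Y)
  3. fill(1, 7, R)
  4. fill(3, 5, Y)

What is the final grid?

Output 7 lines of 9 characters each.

After op 1 paint(1,1,W):
WWWWWWWWW
WWWWWWWWW
WWWWWWWWW
WWWWWWWKW
WWWWWWWKW
WWWWWWWWW
WWWWWWWRR
After op 2 paint(6,5,Y):
WWWWWWWWW
WWWWWWWWW
WWWWWWWWW
WWWWWWWKW
WWWWWWWKW
WWWWWWWWW
WWWWWYWRR
After op 3 fill(1,7,R) [58 cells changed]:
RRRRRRRRR
RRRRRRRRR
RRRRRRRRR
RRRRRRRKR
RRRRRRRKR
RRRRRRRRR
RRRRRYRRR
After op 4 fill(3,5,Y) [60 cells changed]:
YYYYYYYYY
YYYYYYYYY
YYYYYYYYY
YYYYYYYKY
YYYYYYYKY
YYYYYYYYY
YYYYYYYYY

Answer: YYYYYYYYY
YYYYYYYYY
YYYYYYYYY
YYYYYYYKY
YYYYYYYKY
YYYYYYYYY
YYYYYYYYY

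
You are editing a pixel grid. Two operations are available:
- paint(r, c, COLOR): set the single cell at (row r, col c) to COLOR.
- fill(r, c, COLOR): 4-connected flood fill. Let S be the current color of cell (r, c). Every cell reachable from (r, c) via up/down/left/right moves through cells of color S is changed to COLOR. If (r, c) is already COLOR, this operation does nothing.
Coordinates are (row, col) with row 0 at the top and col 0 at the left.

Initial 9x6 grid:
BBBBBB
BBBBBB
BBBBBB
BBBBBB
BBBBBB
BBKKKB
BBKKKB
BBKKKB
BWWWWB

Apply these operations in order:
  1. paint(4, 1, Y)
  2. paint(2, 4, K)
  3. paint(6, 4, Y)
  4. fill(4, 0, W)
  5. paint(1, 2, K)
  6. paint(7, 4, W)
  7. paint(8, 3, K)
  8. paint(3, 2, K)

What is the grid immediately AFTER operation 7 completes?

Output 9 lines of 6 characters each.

After op 1 paint(4,1,Y):
BBBBBB
BBBBBB
BBBBBB
BBBBBB
BYBBBB
BBKKKB
BBKKKB
BBKKKB
BWWWWB
After op 2 paint(2,4,K):
BBBBBB
BBBBBB
BBBBKB
BBBBBB
BYBBBB
BBKKKB
BBKKKB
BBKKKB
BWWWWB
After op 3 paint(6,4,Y):
BBBBBB
BBBBBB
BBBBKB
BBBBBB
BYBBBB
BBKKKB
BBKKYB
BBKKKB
BWWWWB
After op 4 fill(4,0,W) [39 cells changed]:
WWWWWW
WWWWWW
WWWWKW
WWWWWW
WYWWWW
WWKKKW
WWKKYW
WWKKKW
WWWWWW
After op 5 paint(1,2,K):
WWWWWW
WWKWWW
WWWWKW
WWWWWW
WYWWWW
WWKKKW
WWKKYW
WWKKKW
WWWWWW
After op 6 paint(7,4,W):
WWWWWW
WWKWWW
WWWWKW
WWWWWW
WYWWWW
WWKKKW
WWKKYW
WWKKWW
WWWWWW
After op 7 paint(8,3,K):
WWWWWW
WWKWWW
WWWWKW
WWWWWW
WYWWWW
WWKKKW
WWKKYW
WWKKWW
WWWKWW

Answer: WWWWWW
WWKWWW
WWWWKW
WWWWWW
WYWWWW
WWKKKW
WWKKYW
WWKKWW
WWWKWW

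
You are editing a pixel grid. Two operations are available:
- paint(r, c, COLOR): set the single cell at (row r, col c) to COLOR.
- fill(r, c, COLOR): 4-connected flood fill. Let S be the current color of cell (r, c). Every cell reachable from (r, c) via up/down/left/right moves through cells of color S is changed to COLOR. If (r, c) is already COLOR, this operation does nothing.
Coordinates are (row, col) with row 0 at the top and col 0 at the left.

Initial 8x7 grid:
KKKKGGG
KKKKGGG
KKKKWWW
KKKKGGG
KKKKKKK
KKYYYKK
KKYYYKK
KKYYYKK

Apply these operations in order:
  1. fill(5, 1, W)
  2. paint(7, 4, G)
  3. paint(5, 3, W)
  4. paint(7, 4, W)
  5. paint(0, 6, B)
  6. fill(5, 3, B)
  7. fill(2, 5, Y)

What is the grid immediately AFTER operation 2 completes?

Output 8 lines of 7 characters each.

After op 1 fill(5,1,W) [35 cells changed]:
WWWWGGG
WWWWGGG
WWWWWWW
WWWWGGG
WWWWWWW
WWYYYWW
WWYYYWW
WWYYYWW
After op 2 paint(7,4,G):
WWWWGGG
WWWWGGG
WWWWWWW
WWWWGGG
WWWWWWW
WWYYYWW
WWYYYWW
WWYYGWW

Answer: WWWWGGG
WWWWGGG
WWWWWWW
WWWWGGG
WWWWWWW
WWYYYWW
WWYYYWW
WWYYGWW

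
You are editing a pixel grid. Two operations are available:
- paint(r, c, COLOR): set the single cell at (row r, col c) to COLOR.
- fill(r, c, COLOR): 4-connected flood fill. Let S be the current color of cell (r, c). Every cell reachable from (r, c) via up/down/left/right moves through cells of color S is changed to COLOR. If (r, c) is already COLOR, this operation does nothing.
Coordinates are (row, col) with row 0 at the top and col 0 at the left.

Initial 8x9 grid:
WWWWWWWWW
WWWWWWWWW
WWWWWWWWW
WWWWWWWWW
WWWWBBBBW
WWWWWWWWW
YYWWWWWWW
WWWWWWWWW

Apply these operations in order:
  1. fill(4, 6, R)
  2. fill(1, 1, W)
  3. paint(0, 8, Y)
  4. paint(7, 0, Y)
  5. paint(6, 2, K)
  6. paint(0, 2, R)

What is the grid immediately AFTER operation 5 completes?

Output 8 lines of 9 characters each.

After op 1 fill(4,6,R) [4 cells changed]:
WWWWWWWWW
WWWWWWWWW
WWWWWWWWW
WWWWWWWWW
WWWWRRRRW
WWWWWWWWW
YYWWWWWWW
WWWWWWWWW
After op 2 fill(1,1,W) [0 cells changed]:
WWWWWWWWW
WWWWWWWWW
WWWWWWWWW
WWWWWWWWW
WWWWRRRRW
WWWWWWWWW
YYWWWWWWW
WWWWWWWWW
After op 3 paint(0,8,Y):
WWWWWWWWY
WWWWWWWWW
WWWWWWWWW
WWWWWWWWW
WWWWRRRRW
WWWWWWWWW
YYWWWWWWW
WWWWWWWWW
After op 4 paint(7,0,Y):
WWWWWWWWY
WWWWWWWWW
WWWWWWWWW
WWWWWWWWW
WWWWRRRRW
WWWWWWWWW
YYWWWWWWW
YWWWWWWWW
After op 5 paint(6,2,K):
WWWWWWWWY
WWWWWWWWW
WWWWWWWWW
WWWWWWWWW
WWWWRRRRW
WWWWWWWWW
YYKWWWWWW
YWWWWWWWW

Answer: WWWWWWWWY
WWWWWWWWW
WWWWWWWWW
WWWWWWWWW
WWWWRRRRW
WWWWWWWWW
YYKWWWWWW
YWWWWWWWW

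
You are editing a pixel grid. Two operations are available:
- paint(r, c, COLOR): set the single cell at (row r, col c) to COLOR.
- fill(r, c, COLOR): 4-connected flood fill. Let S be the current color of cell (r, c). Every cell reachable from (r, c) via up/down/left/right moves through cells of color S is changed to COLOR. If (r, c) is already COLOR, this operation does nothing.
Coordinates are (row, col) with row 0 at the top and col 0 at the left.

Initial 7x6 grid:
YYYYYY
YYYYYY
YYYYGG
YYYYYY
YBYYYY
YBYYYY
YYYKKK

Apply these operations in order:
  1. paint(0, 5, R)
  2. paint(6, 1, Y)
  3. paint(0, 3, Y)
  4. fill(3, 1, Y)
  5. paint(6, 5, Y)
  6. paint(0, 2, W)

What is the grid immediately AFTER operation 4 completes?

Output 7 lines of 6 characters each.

Answer: YYYYYR
YYYYYY
YYYYGG
YYYYYY
YBYYYY
YBYYYY
YYYKKK

Derivation:
After op 1 paint(0,5,R):
YYYYYR
YYYYYY
YYYYGG
YYYYYY
YBYYYY
YBYYYY
YYYKKK
After op 2 paint(6,1,Y):
YYYYYR
YYYYYY
YYYYGG
YYYYYY
YBYYYY
YBYYYY
YYYKKK
After op 3 paint(0,3,Y):
YYYYYR
YYYYYY
YYYYGG
YYYYYY
YBYYYY
YBYYYY
YYYKKK
After op 4 fill(3,1,Y) [0 cells changed]:
YYYYYR
YYYYYY
YYYYGG
YYYYYY
YBYYYY
YBYYYY
YYYKKK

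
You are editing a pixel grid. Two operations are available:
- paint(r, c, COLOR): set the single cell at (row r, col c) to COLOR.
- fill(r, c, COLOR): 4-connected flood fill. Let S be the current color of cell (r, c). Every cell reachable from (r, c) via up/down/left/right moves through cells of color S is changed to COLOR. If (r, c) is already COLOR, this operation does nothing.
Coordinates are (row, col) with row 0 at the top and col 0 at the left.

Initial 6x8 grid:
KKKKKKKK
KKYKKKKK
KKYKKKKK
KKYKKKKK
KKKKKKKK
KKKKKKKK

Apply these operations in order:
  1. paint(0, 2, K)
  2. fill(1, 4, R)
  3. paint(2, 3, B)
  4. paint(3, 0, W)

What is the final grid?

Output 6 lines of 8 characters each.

After op 1 paint(0,2,K):
KKKKKKKK
KKYKKKKK
KKYKKKKK
KKYKKKKK
KKKKKKKK
KKKKKKKK
After op 2 fill(1,4,R) [45 cells changed]:
RRRRRRRR
RRYRRRRR
RRYRRRRR
RRYRRRRR
RRRRRRRR
RRRRRRRR
After op 3 paint(2,3,B):
RRRRRRRR
RRYRRRRR
RRYBRRRR
RRYRRRRR
RRRRRRRR
RRRRRRRR
After op 4 paint(3,0,W):
RRRRRRRR
RRYRRRRR
RRYBRRRR
WRYRRRRR
RRRRRRRR
RRRRRRRR

Answer: RRRRRRRR
RRYRRRRR
RRYBRRRR
WRYRRRRR
RRRRRRRR
RRRRRRRR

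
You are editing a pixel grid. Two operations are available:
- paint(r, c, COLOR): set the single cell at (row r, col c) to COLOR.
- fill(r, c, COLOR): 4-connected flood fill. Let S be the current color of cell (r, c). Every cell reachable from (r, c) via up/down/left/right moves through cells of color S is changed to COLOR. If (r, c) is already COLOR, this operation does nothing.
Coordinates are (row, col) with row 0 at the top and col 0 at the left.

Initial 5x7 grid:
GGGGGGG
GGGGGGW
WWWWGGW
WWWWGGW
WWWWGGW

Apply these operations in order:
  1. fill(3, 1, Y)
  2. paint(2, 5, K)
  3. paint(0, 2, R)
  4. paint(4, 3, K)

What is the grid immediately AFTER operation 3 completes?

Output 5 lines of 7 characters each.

Answer: GGRGGGG
GGGGGGW
YYYYGKW
YYYYGGW
YYYYGGW

Derivation:
After op 1 fill(3,1,Y) [12 cells changed]:
GGGGGGG
GGGGGGW
YYYYGGW
YYYYGGW
YYYYGGW
After op 2 paint(2,5,K):
GGGGGGG
GGGGGGW
YYYYGKW
YYYYGGW
YYYYGGW
After op 3 paint(0,2,R):
GGRGGGG
GGGGGGW
YYYYGKW
YYYYGGW
YYYYGGW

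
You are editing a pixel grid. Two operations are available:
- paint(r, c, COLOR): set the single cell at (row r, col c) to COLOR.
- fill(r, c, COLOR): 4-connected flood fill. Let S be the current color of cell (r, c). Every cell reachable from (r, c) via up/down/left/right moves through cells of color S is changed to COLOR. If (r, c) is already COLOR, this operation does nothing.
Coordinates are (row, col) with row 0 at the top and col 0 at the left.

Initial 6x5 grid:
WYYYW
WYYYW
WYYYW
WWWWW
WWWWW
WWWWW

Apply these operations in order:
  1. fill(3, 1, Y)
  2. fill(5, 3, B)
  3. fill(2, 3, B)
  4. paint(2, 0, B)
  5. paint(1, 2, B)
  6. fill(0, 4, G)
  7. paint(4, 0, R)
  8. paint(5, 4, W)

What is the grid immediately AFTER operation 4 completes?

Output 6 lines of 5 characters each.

After op 1 fill(3,1,Y) [21 cells changed]:
YYYYY
YYYYY
YYYYY
YYYYY
YYYYY
YYYYY
After op 2 fill(5,3,B) [30 cells changed]:
BBBBB
BBBBB
BBBBB
BBBBB
BBBBB
BBBBB
After op 3 fill(2,3,B) [0 cells changed]:
BBBBB
BBBBB
BBBBB
BBBBB
BBBBB
BBBBB
After op 4 paint(2,0,B):
BBBBB
BBBBB
BBBBB
BBBBB
BBBBB
BBBBB

Answer: BBBBB
BBBBB
BBBBB
BBBBB
BBBBB
BBBBB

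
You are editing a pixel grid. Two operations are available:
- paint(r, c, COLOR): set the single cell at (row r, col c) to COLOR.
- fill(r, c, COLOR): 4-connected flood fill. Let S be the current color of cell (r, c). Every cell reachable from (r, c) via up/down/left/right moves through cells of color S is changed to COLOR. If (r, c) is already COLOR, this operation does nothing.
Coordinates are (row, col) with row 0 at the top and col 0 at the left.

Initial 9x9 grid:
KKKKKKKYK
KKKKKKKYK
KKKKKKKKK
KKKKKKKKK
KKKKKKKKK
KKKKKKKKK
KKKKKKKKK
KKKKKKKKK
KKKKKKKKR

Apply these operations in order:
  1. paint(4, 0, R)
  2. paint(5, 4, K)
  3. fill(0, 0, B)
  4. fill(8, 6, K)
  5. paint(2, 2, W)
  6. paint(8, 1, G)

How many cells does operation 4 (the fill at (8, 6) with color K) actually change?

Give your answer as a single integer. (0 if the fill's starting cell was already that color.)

After op 1 paint(4,0,R):
KKKKKKKYK
KKKKKKKYK
KKKKKKKKK
KKKKKKKKK
RKKKKKKKK
KKKKKKKKK
KKKKKKKKK
KKKKKKKKK
KKKKKKKKR
After op 2 paint(5,4,K):
KKKKKKKYK
KKKKKKKYK
KKKKKKKKK
KKKKKKKKK
RKKKKKKKK
KKKKKKKKK
KKKKKKKKK
KKKKKKKKK
KKKKKKKKR
After op 3 fill(0,0,B) [77 cells changed]:
BBBBBBBYB
BBBBBBBYB
BBBBBBBBB
BBBBBBBBB
RBBBBBBBB
BBBBBBBBB
BBBBBBBBB
BBBBBBBBB
BBBBBBBBR
After op 4 fill(8,6,K) [77 cells changed]:
KKKKKKKYK
KKKKKKKYK
KKKKKKKKK
KKKKKKKKK
RKKKKKKKK
KKKKKKKKK
KKKKKKKKK
KKKKKKKKK
KKKKKKKKR

Answer: 77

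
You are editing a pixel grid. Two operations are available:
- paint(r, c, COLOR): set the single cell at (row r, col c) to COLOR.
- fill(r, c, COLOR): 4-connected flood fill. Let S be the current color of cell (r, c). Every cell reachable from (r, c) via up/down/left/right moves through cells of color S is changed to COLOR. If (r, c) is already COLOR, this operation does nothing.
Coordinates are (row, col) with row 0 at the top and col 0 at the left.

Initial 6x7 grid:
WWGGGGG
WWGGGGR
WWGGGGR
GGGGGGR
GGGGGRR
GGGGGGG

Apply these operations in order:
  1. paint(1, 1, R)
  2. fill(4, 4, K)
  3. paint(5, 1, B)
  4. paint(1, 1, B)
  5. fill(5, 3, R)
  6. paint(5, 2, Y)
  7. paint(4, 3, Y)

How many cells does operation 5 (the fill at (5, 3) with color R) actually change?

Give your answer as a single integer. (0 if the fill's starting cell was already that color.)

Answer: 30

Derivation:
After op 1 paint(1,1,R):
WWGGGGG
WRGGGGR
WWGGGGR
GGGGGGR
GGGGGRR
GGGGGGG
After op 2 fill(4,4,K) [31 cells changed]:
WWKKKKK
WRKKKKR
WWKKKKR
KKKKKKR
KKKKKRR
KKKKKKK
After op 3 paint(5,1,B):
WWKKKKK
WRKKKKR
WWKKKKR
KKKKKKR
KKKKKRR
KBKKKKK
After op 4 paint(1,1,B):
WWKKKKK
WBKKKKR
WWKKKKR
KKKKKKR
KKKKKRR
KBKKKKK
After op 5 fill(5,3,R) [30 cells changed]:
WWRRRRR
WBRRRRR
WWRRRRR
RRRRRRR
RRRRRRR
RBRRRRR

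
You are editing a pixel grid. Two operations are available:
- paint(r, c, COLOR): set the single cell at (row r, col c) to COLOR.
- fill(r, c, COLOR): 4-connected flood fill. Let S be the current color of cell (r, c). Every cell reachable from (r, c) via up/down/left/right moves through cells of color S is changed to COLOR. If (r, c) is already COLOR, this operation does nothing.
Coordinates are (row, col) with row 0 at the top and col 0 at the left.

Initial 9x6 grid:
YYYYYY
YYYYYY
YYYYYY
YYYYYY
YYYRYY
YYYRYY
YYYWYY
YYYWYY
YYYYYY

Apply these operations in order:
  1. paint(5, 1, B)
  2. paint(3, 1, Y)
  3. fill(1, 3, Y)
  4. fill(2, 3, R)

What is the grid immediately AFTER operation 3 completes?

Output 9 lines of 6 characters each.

Answer: YYYYYY
YYYYYY
YYYYYY
YYYYYY
YYYRYY
YBYRYY
YYYWYY
YYYWYY
YYYYYY

Derivation:
After op 1 paint(5,1,B):
YYYYYY
YYYYYY
YYYYYY
YYYYYY
YYYRYY
YBYRYY
YYYWYY
YYYWYY
YYYYYY
After op 2 paint(3,1,Y):
YYYYYY
YYYYYY
YYYYYY
YYYYYY
YYYRYY
YBYRYY
YYYWYY
YYYWYY
YYYYYY
After op 3 fill(1,3,Y) [0 cells changed]:
YYYYYY
YYYYYY
YYYYYY
YYYYYY
YYYRYY
YBYRYY
YYYWYY
YYYWYY
YYYYYY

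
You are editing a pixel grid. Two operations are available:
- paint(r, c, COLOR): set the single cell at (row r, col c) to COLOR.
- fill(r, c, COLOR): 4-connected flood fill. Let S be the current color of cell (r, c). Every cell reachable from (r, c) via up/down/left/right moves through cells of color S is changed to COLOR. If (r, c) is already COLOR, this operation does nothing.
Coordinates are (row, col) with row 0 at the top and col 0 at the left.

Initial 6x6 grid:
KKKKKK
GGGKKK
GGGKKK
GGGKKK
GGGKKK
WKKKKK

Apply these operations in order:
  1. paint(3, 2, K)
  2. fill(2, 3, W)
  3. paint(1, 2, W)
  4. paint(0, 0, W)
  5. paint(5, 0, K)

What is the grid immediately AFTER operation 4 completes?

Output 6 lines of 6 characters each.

After op 1 paint(3,2,K):
KKKKKK
GGGKKK
GGGKKK
GGKKKK
GGGKKK
WKKKKK
After op 2 fill(2,3,W) [24 cells changed]:
WWWWWW
GGGWWW
GGGWWW
GGWWWW
GGGWWW
WWWWWW
After op 3 paint(1,2,W):
WWWWWW
GGWWWW
GGGWWW
GGWWWW
GGGWWW
WWWWWW
After op 4 paint(0,0,W):
WWWWWW
GGWWWW
GGGWWW
GGWWWW
GGGWWW
WWWWWW

Answer: WWWWWW
GGWWWW
GGGWWW
GGWWWW
GGGWWW
WWWWWW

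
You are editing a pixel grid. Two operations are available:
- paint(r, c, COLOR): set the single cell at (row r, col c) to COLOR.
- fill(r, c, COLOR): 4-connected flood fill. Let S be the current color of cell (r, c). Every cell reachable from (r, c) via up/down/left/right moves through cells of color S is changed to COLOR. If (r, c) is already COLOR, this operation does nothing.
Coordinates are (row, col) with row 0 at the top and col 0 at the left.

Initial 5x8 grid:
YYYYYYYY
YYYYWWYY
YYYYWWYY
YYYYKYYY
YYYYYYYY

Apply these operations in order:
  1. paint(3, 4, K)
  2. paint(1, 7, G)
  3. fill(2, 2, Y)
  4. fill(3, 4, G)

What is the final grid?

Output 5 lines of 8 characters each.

Answer: YYYYYYYY
YYYYWWYG
YYYYWWYY
YYYYGYYY
YYYYYYYY

Derivation:
After op 1 paint(3,4,K):
YYYYYYYY
YYYYWWYY
YYYYWWYY
YYYYKYYY
YYYYYYYY
After op 2 paint(1,7,G):
YYYYYYYY
YYYYWWYG
YYYYWWYY
YYYYKYYY
YYYYYYYY
After op 3 fill(2,2,Y) [0 cells changed]:
YYYYYYYY
YYYYWWYG
YYYYWWYY
YYYYKYYY
YYYYYYYY
After op 4 fill(3,4,G) [1 cells changed]:
YYYYYYYY
YYYYWWYG
YYYYWWYY
YYYYGYYY
YYYYYYYY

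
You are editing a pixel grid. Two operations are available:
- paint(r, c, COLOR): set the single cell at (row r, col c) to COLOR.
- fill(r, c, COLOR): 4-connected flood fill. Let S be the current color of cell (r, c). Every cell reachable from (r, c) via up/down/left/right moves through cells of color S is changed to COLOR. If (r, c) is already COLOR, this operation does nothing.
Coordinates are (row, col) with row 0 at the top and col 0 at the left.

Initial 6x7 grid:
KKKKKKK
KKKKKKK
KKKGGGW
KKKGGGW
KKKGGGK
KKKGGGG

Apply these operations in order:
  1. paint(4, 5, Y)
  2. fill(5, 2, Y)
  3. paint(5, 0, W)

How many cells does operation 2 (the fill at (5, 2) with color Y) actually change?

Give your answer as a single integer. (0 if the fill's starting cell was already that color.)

After op 1 paint(4,5,Y):
KKKKKKK
KKKKKKK
KKKGGGW
KKKGGGW
KKKGGYK
KKKGGGG
After op 2 fill(5,2,Y) [26 cells changed]:
YYYYYYY
YYYYYYY
YYYGGGW
YYYGGGW
YYYGGYK
YYYGGGG

Answer: 26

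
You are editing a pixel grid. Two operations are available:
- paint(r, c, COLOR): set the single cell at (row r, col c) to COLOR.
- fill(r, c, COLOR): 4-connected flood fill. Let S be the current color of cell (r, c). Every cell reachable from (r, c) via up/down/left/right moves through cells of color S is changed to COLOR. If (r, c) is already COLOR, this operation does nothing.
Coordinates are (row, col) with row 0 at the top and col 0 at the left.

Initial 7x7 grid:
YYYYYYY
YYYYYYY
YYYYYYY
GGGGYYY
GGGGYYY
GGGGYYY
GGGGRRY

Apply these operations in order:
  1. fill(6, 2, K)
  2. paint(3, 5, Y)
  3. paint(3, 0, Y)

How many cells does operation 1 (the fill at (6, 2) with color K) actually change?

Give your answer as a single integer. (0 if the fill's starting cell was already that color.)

Answer: 16

Derivation:
After op 1 fill(6,2,K) [16 cells changed]:
YYYYYYY
YYYYYYY
YYYYYYY
KKKKYYY
KKKKYYY
KKKKYYY
KKKKRRY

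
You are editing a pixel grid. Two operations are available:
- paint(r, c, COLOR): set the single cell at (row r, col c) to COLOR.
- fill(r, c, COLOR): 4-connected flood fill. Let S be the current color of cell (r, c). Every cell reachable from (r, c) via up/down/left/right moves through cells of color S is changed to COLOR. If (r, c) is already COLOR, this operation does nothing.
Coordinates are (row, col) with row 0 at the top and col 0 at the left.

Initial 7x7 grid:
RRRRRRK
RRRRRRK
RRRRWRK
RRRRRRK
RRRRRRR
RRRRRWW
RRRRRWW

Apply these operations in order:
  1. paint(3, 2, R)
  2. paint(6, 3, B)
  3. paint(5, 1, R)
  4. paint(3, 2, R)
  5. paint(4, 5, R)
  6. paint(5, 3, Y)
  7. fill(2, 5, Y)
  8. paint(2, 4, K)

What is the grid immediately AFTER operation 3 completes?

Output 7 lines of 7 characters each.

After op 1 paint(3,2,R):
RRRRRRK
RRRRRRK
RRRRWRK
RRRRRRK
RRRRRRR
RRRRRWW
RRRRRWW
After op 2 paint(6,3,B):
RRRRRRK
RRRRRRK
RRRRWRK
RRRRRRK
RRRRRRR
RRRRRWW
RRRBRWW
After op 3 paint(5,1,R):
RRRRRRK
RRRRRRK
RRRRWRK
RRRRRRK
RRRRRRR
RRRRRWW
RRRBRWW

Answer: RRRRRRK
RRRRRRK
RRRRWRK
RRRRRRK
RRRRRRR
RRRRRWW
RRRBRWW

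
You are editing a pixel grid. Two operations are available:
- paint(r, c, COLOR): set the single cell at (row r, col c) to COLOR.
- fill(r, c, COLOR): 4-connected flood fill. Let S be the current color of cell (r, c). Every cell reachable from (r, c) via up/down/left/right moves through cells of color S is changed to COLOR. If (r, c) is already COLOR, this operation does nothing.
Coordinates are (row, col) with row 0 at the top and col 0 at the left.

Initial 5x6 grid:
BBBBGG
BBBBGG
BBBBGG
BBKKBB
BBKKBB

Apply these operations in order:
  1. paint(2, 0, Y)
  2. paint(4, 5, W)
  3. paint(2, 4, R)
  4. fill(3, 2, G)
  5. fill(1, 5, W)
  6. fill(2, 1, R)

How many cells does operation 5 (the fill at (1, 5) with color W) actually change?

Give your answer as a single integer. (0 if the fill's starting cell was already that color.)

Answer: 5

Derivation:
After op 1 paint(2,0,Y):
BBBBGG
BBBBGG
YBBBGG
BBKKBB
BBKKBB
After op 2 paint(4,5,W):
BBBBGG
BBBBGG
YBBBGG
BBKKBB
BBKKBW
After op 3 paint(2,4,R):
BBBBGG
BBBBGG
YBBBRG
BBKKBB
BBKKBW
After op 4 fill(3,2,G) [4 cells changed]:
BBBBGG
BBBBGG
YBBBRG
BBGGBB
BBGGBW
After op 5 fill(1,5,W) [5 cells changed]:
BBBBWW
BBBBWW
YBBBRW
BBGGBB
BBGGBW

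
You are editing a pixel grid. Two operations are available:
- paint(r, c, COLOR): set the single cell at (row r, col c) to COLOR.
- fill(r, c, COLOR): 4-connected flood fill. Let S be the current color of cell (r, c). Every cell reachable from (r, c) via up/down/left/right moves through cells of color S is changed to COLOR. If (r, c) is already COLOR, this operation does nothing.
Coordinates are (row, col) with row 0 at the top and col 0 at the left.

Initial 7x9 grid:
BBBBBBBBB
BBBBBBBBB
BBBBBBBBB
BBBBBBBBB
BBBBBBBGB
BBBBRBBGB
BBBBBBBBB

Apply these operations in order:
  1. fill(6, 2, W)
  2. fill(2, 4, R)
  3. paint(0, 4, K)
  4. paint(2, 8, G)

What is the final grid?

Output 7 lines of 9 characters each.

After op 1 fill(6,2,W) [60 cells changed]:
WWWWWWWWW
WWWWWWWWW
WWWWWWWWW
WWWWWWWWW
WWWWWWWGW
WWWWRWWGW
WWWWWWWWW
After op 2 fill(2,4,R) [60 cells changed]:
RRRRRRRRR
RRRRRRRRR
RRRRRRRRR
RRRRRRRRR
RRRRRRRGR
RRRRRRRGR
RRRRRRRRR
After op 3 paint(0,4,K):
RRRRKRRRR
RRRRRRRRR
RRRRRRRRR
RRRRRRRRR
RRRRRRRGR
RRRRRRRGR
RRRRRRRRR
After op 4 paint(2,8,G):
RRRRKRRRR
RRRRRRRRR
RRRRRRRRG
RRRRRRRRR
RRRRRRRGR
RRRRRRRGR
RRRRRRRRR

Answer: RRRRKRRRR
RRRRRRRRR
RRRRRRRRG
RRRRRRRRR
RRRRRRRGR
RRRRRRRGR
RRRRRRRRR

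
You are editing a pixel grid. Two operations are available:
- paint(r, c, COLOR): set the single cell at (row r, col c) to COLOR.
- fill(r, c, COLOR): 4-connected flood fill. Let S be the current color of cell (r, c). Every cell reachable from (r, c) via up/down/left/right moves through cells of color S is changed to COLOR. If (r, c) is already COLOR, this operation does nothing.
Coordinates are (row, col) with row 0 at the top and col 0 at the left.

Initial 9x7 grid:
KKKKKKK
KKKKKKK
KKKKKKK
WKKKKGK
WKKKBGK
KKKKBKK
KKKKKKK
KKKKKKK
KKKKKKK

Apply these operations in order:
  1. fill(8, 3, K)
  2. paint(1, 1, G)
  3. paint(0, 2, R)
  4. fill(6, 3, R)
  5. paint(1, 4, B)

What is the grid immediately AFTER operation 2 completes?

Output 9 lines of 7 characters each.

Answer: KKKKKKK
KGKKKKK
KKKKKKK
WKKKKGK
WKKKBGK
KKKKBKK
KKKKKKK
KKKKKKK
KKKKKKK

Derivation:
After op 1 fill(8,3,K) [0 cells changed]:
KKKKKKK
KKKKKKK
KKKKKKK
WKKKKGK
WKKKBGK
KKKKBKK
KKKKKKK
KKKKKKK
KKKKKKK
After op 2 paint(1,1,G):
KKKKKKK
KGKKKKK
KKKKKKK
WKKKKGK
WKKKBGK
KKKKBKK
KKKKKKK
KKKKKKK
KKKKKKK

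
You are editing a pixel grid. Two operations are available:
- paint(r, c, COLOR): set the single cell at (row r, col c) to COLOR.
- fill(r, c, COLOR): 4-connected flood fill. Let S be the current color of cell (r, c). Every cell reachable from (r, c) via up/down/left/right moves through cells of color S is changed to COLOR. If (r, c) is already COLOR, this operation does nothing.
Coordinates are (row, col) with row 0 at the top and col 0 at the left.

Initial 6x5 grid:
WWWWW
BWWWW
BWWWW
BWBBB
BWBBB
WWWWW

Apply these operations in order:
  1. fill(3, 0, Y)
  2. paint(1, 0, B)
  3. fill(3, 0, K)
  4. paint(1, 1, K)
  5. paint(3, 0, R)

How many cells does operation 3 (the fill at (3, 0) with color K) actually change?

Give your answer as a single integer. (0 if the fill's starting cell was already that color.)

After op 1 fill(3,0,Y) [4 cells changed]:
WWWWW
YWWWW
YWWWW
YWBBB
YWBBB
WWWWW
After op 2 paint(1,0,B):
WWWWW
BWWWW
YWWWW
YWBBB
YWBBB
WWWWW
After op 3 fill(3,0,K) [3 cells changed]:
WWWWW
BWWWW
KWWWW
KWBBB
KWBBB
WWWWW

Answer: 3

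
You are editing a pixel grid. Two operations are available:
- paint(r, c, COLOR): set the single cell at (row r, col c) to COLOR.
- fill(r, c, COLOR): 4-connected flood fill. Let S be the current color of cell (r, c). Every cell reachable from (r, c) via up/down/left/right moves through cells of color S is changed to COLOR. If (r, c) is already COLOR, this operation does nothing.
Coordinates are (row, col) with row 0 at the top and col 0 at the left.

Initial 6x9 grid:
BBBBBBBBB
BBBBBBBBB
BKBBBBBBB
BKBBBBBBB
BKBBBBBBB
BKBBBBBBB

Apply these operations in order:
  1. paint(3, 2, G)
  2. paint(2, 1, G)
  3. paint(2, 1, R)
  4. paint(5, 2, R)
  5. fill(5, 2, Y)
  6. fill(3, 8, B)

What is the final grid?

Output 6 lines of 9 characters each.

Answer: BBBBBBBBB
BBBBBBBBB
BRBBBBBBB
BKGBBBBBB
BKBBBBBBB
BKYBBBBBB

Derivation:
After op 1 paint(3,2,G):
BBBBBBBBB
BBBBBBBBB
BKBBBBBBB
BKGBBBBBB
BKBBBBBBB
BKBBBBBBB
After op 2 paint(2,1,G):
BBBBBBBBB
BBBBBBBBB
BGBBBBBBB
BKGBBBBBB
BKBBBBBBB
BKBBBBBBB
After op 3 paint(2,1,R):
BBBBBBBBB
BBBBBBBBB
BRBBBBBBB
BKGBBBBBB
BKBBBBBBB
BKBBBBBBB
After op 4 paint(5,2,R):
BBBBBBBBB
BBBBBBBBB
BRBBBBBBB
BKGBBBBBB
BKBBBBBBB
BKRBBBBBB
After op 5 fill(5,2,Y) [1 cells changed]:
BBBBBBBBB
BBBBBBBBB
BRBBBBBBB
BKGBBBBBB
BKBBBBBBB
BKYBBBBBB
After op 6 fill(3,8,B) [0 cells changed]:
BBBBBBBBB
BBBBBBBBB
BRBBBBBBB
BKGBBBBBB
BKBBBBBBB
BKYBBBBBB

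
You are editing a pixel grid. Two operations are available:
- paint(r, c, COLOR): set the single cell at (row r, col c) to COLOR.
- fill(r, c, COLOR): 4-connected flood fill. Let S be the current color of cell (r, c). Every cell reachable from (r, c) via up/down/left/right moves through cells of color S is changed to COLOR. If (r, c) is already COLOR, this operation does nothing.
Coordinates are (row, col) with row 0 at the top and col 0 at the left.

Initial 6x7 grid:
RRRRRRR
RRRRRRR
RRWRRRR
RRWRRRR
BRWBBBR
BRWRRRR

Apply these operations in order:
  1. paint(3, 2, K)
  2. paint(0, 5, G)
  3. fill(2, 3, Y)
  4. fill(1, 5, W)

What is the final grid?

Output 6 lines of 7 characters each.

Answer: WWWWWGW
WWWWWWW
WWWWWWW
WWKWWWW
BWWBBBW
BWWWWWW

Derivation:
After op 1 paint(3,2,K):
RRRRRRR
RRRRRRR
RRWRRRR
RRKRRRR
BRWBBBR
BRWRRRR
After op 2 paint(0,5,G):
RRRRRGR
RRRRRRR
RRWRRRR
RRKRRRR
BRWBBBR
BRWRRRR
After op 3 fill(2,3,Y) [32 cells changed]:
YYYYYGY
YYYYYYY
YYWYYYY
YYKYYYY
BYWBBBY
BYWYYYY
After op 4 fill(1,5,W) [32 cells changed]:
WWWWWGW
WWWWWWW
WWWWWWW
WWKWWWW
BWWBBBW
BWWWWWW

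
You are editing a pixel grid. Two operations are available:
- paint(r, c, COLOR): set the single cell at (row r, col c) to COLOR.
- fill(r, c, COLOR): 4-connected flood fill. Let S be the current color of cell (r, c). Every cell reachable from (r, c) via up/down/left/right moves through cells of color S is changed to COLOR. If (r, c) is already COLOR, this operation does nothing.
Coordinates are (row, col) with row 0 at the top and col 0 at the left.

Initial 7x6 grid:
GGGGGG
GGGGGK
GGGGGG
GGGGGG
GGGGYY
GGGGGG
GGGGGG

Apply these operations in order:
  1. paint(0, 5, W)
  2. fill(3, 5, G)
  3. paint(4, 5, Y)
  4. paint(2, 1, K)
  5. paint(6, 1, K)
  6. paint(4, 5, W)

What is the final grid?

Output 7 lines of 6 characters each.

Answer: GGGGGW
GGGGGK
GKGGGG
GGGGGG
GGGGYW
GGGGGG
GKGGGG

Derivation:
After op 1 paint(0,5,W):
GGGGGW
GGGGGK
GGGGGG
GGGGGG
GGGGYY
GGGGGG
GGGGGG
After op 2 fill(3,5,G) [0 cells changed]:
GGGGGW
GGGGGK
GGGGGG
GGGGGG
GGGGYY
GGGGGG
GGGGGG
After op 3 paint(4,5,Y):
GGGGGW
GGGGGK
GGGGGG
GGGGGG
GGGGYY
GGGGGG
GGGGGG
After op 4 paint(2,1,K):
GGGGGW
GGGGGK
GKGGGG
GGGGGG
GGGGYY
GGGGGG
GGGGGG
After op 5 paint(6,1,K):
GGGGGW
GGGGGK
GKGGGG
GGGGGG
GGGGYY
GGGGGG
GKGGGG
After op 6 paint(4,5,W):
GGGGGW
GGGGGK
GKGGGG
GGGGGG
GGGGYW
GGGGGG
GKGGGG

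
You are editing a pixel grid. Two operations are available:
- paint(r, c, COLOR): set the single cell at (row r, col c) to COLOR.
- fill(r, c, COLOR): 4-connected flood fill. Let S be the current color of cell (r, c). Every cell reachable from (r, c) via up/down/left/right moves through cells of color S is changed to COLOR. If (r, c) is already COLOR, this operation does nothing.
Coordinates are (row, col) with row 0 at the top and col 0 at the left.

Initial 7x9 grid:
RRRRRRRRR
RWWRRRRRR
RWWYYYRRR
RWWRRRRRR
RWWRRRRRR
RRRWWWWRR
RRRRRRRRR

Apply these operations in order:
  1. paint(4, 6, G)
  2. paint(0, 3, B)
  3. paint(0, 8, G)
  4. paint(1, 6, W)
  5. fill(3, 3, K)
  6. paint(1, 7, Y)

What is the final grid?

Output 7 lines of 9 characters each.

Answer: KKKBKKKKG
KWWKKKWYK
KWWYYYKKK
KWWKKKKKK
KWWKKKGKK
KKKWWWWKK
KKKKKKKKK

Derivation:
After op 1 paint(4,6,G):
RRRRRRRRR
RWWRRRRRR
RWWYYYRRR
RWWRRRRRR
RWWRRRGRR
RRRWWWWRR
RRRRRRRRR
After op 2 paint(0,3,B):
RRRBRRRRR
RWWRRRRRR
RWWYYYRRR
RWWRRRRRR
RWWRRRGRR
RRRWWWWRR
RRRRRRRRR
After op 3 paint(0,8,G):
RRRBRRRRG
RWWRRRRRR
RWWYYYRRR
RWWRRRRRR
RWWRRRGRR
RRRWWWWRR
RRRRRRRRR
After op 4 paint(1,6,W):
RRRBRRRRG
RWWRRRWRR
RWWYYYRRR
RWWRRRRRR
RWWRRRGRR
RRRWWWWRR
RRRRRRRRR
After op 5 fill(3,3,K) [44 cells changed]:
KKKBKKKKG
KWWKKKWKK
KWWYYYKKK
KWWKKKKKK
KWWKKKGKK
KKKWWWWKK
KKKKKKKKK
After op 6 paint(1,7,Y):
KKKBKKKKG
KWWKKKWYK
KWWYYYKKK
KWWKKKKKK
KWWKKKGKK
KKKWWWWKK
KKKKKKKKK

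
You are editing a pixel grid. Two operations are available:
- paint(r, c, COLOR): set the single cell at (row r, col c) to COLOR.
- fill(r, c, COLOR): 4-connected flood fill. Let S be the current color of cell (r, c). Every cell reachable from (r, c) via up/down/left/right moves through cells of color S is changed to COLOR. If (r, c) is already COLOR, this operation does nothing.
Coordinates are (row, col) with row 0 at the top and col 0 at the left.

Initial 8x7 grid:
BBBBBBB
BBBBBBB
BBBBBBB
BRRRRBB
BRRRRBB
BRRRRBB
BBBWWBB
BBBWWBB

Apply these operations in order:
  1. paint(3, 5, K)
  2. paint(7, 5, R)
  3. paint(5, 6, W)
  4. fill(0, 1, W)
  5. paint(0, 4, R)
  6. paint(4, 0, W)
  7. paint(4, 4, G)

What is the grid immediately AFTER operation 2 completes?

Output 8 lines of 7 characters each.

Answer: BBBBBBB
BBBBBBB
BBBBBBB
BRRRRKB
BRRRRBB
BRRRRBB
BBBWWBB
BBBWWRB

Derivation:
After op 1 paint(3,5,K):
BBBBBBB
BBBBBBB
BBBBBBB
BRRRRKB
BRRRRBB
BRRRRBB
BBBWWBB
BBBWWBB
After op 2 paint(7,5,R):
BBBBBBB
BBBBBBB
BBBBBBB
BRRRRKB
BRRRRBB
BRRRRBB
BBBWWBB
BBBWWRB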